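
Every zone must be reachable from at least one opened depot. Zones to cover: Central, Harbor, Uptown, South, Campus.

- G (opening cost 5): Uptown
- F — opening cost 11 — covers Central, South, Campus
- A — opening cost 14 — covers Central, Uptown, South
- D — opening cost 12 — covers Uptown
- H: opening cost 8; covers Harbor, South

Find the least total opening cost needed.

24

Choose G, F, and H: together they cover Central, Harbor, Uptown, South, Campus — every zone.
Total opening cost: 5 + 11 + 8 = 24.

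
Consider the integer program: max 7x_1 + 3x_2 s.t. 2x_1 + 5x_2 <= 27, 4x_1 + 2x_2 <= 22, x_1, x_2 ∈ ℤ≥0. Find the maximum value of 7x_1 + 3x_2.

38

Relaxing integrality, the LP optimum is 38.50 at (x_1,x_2) = (5.5, 0), which is not an integer point.
(x_1,x_2)=(5,1): 2·5+5·1=15≤27, 4·5+2·1=22≤22, objective 38.
(x_1,x_2)=(5,0): 2·5+5·0=10≤27, 4·5+2·0=20≤22, objective 35.
The best lattice point is (5,1), giving 38.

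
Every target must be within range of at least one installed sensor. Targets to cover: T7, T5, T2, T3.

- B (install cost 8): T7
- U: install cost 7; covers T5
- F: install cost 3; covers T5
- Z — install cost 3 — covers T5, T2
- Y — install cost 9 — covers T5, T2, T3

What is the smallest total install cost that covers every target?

17

Choose B and Y: together they cover T7, T5, T2, T3 — every target.
Total install cost: 8 + 9 = 17.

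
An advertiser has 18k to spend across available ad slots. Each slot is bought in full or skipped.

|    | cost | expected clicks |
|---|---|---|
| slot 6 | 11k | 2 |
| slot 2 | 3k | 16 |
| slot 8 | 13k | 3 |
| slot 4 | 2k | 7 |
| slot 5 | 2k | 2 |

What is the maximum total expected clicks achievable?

27

Allowing fractional choices, the relaxed optimum would be about 27.5, but ad slots are indivisible.
slot 2 + slot 8 + slot 4: cost 3 + 13 + 2 = 18 ≤ 18, expected clicks 16 + 3 + 7 = 26.
slot 6 + slot 2 + slot 4 + slot 5: cost 11 + 3 + 2 + 2 = 18 ≤ 18, expected clicks 2 + 16 + 7 + 2 = 27.
slot 2 + slot 4 + slot 5: cost 3 + 2 + 2 = 7 ≤ 18, expected clicks 16 + 7 + 2 = 25.
Best is slot 6, slot 2, slot 4, and slot 5 with total expected clicks 27.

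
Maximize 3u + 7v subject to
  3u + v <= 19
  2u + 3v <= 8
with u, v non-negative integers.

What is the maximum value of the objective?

17

Relaxing integrality, the LP optimum is 18.67 at (u,v) = (0, 2.67), which is not an integer point.
(u,v)=(1,2): 3·1+1·2=5≤19, 2·1+3·2=8≤8, objective 17.
(u,v)=(0,2): 3·0+1·2=2≤19, 2·0+3·2=6≤8, objective 14.
(u,v)=(2,1): 3·2+1·1=7≤19, 2·2+3·1=7≤8, objective 13.
No feasible integer point exceeds 17.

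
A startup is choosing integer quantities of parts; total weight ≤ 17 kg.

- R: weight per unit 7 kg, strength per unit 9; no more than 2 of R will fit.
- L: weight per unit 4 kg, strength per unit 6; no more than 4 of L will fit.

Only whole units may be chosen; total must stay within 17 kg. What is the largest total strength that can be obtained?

24

1×R and 2×L: weight 15 ≤ 17, strength 1·9 + 2·6 = 21.
4×L: weight 16 ≤ 17, strength 4·6 = 24.
Best is 24.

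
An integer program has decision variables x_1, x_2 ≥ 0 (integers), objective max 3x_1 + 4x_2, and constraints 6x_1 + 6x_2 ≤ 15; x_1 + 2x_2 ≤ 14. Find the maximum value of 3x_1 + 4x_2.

8

Relaxing integrality, the LP optimum is 10.00 at (x_1,x_2) = (0, 2.5), which is not an integer point.
(x_1,x_2)=(0,2): 6·0+6·2=12≤15, 1·0+2·2=4≤14, objective 8.
(x_1,x_2)=(1,1): 6·1+6·1=12≤15, 1·1+2·1=3≤14, objective 7.
(x_1,x_2)=(0,1): 6·0+6·1=6≤15, 1·0+2·1=2≤14, objective 4.
The best lattice point is (0,2), giving 8.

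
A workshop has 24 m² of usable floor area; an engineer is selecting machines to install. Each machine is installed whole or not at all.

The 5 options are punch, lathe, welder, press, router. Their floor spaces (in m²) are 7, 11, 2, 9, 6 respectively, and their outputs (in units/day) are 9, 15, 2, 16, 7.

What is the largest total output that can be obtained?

Allowing fractional choices, the relaxed optimum would be about 36.1, but machines are indivisible.
punch + press + router: floor space 7 + 9 + 6 = 22 ≤ 24, output 9 + 16 + 7 = 32.
punch + welder + press + router: floor space 7 + 2 + 9 + 6 = 24 ≤ 24, output 9 + 2 + 16 + 7 = 34.
lathe + welder + press: floor space 11 + 2 + 9 = 22 ≤ 24, output 15 + 2 + 16 = 33.
Best is punch, welder, press, and router with total output 34.

34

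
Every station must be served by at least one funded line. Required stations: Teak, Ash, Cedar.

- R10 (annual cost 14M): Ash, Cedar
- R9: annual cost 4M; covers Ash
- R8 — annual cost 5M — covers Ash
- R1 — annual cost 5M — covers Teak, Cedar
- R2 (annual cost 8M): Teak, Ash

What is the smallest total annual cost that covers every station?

9

This is a weighted set-cover instance.
Choose R9 and R1: together they cover Teak, Ash, Cedar — every station.
Total annual cost: 4 + 5 = 9.
No cover costs less than 9.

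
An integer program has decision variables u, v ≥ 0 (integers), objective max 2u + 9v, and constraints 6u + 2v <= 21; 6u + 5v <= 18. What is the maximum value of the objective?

Relaxing integrality, the LP optimum is 32.40 at (u,v) = (0, 3.6), which is not an integer point.
(u,v)=(0,3) is feasible, giving 27.
(u,v)=(1,2) is feasible, giving 20.
(u,v)=(0,2) is feasible, giving 18.
No feasible integer point exceeds 27.

27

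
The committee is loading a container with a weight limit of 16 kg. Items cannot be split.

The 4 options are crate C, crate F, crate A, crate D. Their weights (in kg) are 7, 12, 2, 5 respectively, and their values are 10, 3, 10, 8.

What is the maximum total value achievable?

28

Allowing fractional choices, the relaxed optimum would be about 28.5, but items are indivisible.
crate C + crate A: weight 7 + 2 = 9 ≤ 16, value 10 + 10 = 20.
crate C + crate A + crate D: weight 7 + 2 + 5 = 14 ≤ 16, value 10 + 10 + 8 = 28.
Best is crate C, crate A, and crate D with total value 28.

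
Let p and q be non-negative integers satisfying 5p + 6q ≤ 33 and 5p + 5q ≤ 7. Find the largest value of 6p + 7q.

7

The continuous relaxation peaks at (0, 1.4) with value 9.80; rounding to a feasible lattice point costs some objective.
(p,q)=(0,1): 5·0+6·1=6≤33, 5·0+5·1=5≤7, objective 7.
(p,q)=(1,0): 5·1+6·0=5≤33, 5·1+5·0=5≤7, objective 6.
No feasible integer point exceeds 7.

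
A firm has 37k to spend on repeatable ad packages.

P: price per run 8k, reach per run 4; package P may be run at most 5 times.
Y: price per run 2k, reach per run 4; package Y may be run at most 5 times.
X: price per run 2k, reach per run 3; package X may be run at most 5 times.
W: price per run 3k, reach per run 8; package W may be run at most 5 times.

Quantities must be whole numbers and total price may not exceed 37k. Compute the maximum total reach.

Take 5×Y, 5×X, and 5×W: price 35 ≤ 37, reach 5·4 + 5·3 + 5·8 = 75.
W has the best ratio (8/3) and is taken to its limit of 5; remaining capacity is filled optimally with the others.

75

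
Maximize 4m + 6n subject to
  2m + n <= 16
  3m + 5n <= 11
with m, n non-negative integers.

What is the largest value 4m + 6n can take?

14

(m,n)=(2,1) is feasible, giving 14.
(m,n)=(3,0) is feasible, giving 12.
Maximum is 14 at (m,n)=(2,1).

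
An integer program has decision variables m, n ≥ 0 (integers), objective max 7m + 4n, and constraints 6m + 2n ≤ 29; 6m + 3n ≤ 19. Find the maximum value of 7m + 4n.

The continuous relaxation peaks at (0, 6.33) with value 25.33; rounding to a feasible lattice point costs some objective.
(m,n)=(0,6): 6·0+2·6=12≤29, 6·0+3·6=18≤19, objective 24.
(m,n)=(0,5): 6·0+2·5=10≤29, 6·0+3·5=15≤19, objective 20.
No feasible integer point exceeds 24.

24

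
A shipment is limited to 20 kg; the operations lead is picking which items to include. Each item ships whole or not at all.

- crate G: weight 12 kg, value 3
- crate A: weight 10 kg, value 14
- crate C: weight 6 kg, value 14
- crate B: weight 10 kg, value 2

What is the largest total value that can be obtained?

Allowing fractional choices, the relaxed optimum would be about 29.0, but items are indivisible.
crate C + crate B: weight 6 + 10 = 16 ≤ 20, value 14 + 2 = 16.
crate A + crate C: weight 10 + 6 = 16 ≤ 20, value 14 + 14 = 28.
crate G + crate C: weight 12 + 6 = 18 ≤ 20, value 3 + 14 = 17.
Best is crate A and crate C with total value 28.

28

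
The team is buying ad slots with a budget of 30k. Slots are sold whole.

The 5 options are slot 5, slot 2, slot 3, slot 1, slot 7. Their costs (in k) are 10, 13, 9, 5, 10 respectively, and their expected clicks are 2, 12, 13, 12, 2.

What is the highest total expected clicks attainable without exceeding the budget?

37

This is an integer program with binary decision variables.
slot 5 + slot 3 + slot 1: cost 10 + 9 + 5 = 24 ≤ 30, expected clicks 2 + 13 + 12 = 27.
slot 2 + slot 3 + slot 1: cost 13 + 9 + 5 = 27 ≤ 30, expected clicks 12 + 13 + 12 = 37.
slot 3 + slot 1 + slot 7: cost 9 + 5 + 10 = 24 ≤ 30, expected clicks 13 + 12 + 2 = 27.
Best is slot 2, slot 3, and slot 1 with total expected clicks 37.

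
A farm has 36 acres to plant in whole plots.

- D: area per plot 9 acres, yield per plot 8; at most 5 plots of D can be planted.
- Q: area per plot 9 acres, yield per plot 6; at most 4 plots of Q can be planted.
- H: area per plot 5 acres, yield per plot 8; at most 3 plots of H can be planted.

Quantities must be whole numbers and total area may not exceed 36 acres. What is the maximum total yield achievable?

40

This is a bounded integer knapsack.
2×D and 3×H: area 33 ≤ 36, yield 2·8 + 3·8 = 40.
1×D, 1×Q, and 3×H: area 33 ≤ 36, yield 1·8 + 1·6 + 3·8 = 38.
Best is 40.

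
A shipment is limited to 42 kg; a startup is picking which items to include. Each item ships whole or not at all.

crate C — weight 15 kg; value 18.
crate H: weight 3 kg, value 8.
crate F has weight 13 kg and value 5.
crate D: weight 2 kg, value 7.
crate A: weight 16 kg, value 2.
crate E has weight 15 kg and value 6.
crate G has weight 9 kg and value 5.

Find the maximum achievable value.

43

This is an integer program with binary decision variables.
Take crate C, crate H, crate F, crate D, and crate G: weight 15 + 3 + 13 + 2 + 9 = 42 ≤ 42, value 18 + 8 + 5 + 7 + 5 = 43.
No other feasible combination does better.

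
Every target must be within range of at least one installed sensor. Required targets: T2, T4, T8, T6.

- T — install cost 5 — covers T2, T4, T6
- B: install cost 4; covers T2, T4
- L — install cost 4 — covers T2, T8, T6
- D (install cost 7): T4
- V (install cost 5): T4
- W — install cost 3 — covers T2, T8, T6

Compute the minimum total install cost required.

7

Choose B and W: together they cover T2, T4, T8, T6 — every target.
Total install cost: 4 + 3 = 7.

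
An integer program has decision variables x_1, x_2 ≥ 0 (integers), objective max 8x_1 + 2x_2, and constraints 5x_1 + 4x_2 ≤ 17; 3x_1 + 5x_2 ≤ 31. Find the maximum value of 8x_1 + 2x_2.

24

(x_1,x_2)=(3,0) is feasible, giving 24.
(x_1,x_2)=(2,1) is feasible, giving 18.
(x_1,x_2)=(2,0) is feasible, giving 16.
No feasible integer point exceeds 24.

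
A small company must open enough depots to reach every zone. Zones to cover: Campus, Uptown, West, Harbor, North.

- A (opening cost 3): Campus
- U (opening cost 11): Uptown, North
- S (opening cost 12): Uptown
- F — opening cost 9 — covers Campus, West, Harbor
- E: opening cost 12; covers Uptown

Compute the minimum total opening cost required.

The greedy cost-per-new-zone heuristic would pick A, F, and U for 23, but a cheaper cover exists.
Choose U and F: together they cover Campus, Uptown, West, Harbor, North — every zone.
Total opening cost: 11 + 9 = 20.
No cover costs less than 20.

20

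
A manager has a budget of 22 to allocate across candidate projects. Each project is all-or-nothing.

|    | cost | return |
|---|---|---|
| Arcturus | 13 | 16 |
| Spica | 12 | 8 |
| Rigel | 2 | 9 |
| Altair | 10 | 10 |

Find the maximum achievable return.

25

Allowing fractional choices, the relaxed optimum would be about 32.0, but projects are indivisible.
Rigel + Altair: cost 2 + 10 = 12 ≤ 22, return 9 + 10 = 19.
Spica + Altair: cost 12 + 10 = 22 ≤ 22, return 8 + 10 = 18.
Arcturus + Rigel: cost 13 + 2 = 15 ≤ 22, return 16 + 9 = 25.
Best is Arcturus and Rigel with total return 25.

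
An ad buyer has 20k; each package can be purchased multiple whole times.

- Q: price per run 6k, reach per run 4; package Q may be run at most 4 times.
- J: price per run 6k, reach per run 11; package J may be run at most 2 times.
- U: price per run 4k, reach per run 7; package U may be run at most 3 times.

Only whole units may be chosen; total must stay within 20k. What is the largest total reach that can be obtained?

36

Take 2×J and 2×U: price 20 ≤ 20, reach 2·11 + 2·7 = 36.
J has the best ratio (11/6) and is taken to its limit of 2; remaining capacity is filled optimally with the others.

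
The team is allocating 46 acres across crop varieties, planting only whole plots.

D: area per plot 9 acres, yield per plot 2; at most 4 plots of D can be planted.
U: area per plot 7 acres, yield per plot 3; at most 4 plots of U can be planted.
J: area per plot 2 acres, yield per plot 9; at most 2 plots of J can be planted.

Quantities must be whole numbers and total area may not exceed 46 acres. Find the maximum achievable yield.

32

Take 1×D, 4×U, and 2×J: area 41 ≤ 46, yield 1·2 + 4·3 + 2·9 = 32.
J has the best ratio (9/2) and is taken to its limit of 2; remaining capacity is filled optimally with the others.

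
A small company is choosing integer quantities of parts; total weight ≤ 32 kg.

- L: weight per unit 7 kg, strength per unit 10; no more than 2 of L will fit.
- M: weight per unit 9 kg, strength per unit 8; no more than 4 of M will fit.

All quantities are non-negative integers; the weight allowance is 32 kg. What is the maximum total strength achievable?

L has the best ratio (10/7); taking only L gives at most 2×10 = 20 (stopped by the supply cap of 2).
Mixing does better — 2×L and 2×M: weight 32 ≤ 32, strength 2·10 + 2·8 = 36.

36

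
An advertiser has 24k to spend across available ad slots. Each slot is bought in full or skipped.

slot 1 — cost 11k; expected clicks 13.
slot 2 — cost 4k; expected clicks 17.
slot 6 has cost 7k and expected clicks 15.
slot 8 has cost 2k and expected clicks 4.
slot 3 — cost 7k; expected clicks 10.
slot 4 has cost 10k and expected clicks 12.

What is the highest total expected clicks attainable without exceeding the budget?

slot 2 + slot 6 + slot 8 + slot 4: cost 4 + 7 + 2 + 10 = 23 ≤ 24, expected clicks 17 + 15 + 4 + 12 = 48.
slot 2 + slot 6 + slot 8 + slot 3: cost 4 + 7 + 2 + 7 = 20 ≤ 24, expected clicks 17 + 15 + 4 + 10 = 46.
slot 1 + slot 2 + slot 6 + slot 8: cost 11 + 4 + 7 + 2 = 24 ≤ 24, expected clicks 13 + 17 + 15 + 4 = 49.
Best is slot 1, slot 2, slot 6, and slot 8 with total expected clicks 49.

49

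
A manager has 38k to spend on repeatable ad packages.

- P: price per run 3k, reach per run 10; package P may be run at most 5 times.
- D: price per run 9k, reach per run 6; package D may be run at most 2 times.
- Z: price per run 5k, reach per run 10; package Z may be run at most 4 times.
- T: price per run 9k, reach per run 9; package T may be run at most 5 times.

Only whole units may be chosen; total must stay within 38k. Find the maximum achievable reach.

90

Take 5×P and 4×Z: price 35 ≤ 38, reach 5·10 + 4·10 = 90.
P has the best ratio (10/3) and is taken to its limit of 5; remaining capacity is filled optimally with the others.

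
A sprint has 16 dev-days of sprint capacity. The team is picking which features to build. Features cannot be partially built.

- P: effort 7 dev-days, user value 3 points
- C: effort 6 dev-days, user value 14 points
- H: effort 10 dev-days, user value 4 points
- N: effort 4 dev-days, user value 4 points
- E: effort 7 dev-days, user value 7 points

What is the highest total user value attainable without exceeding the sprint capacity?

Allowing fractional choices, the relaxed optimum would be about 24.0, but features are indivisible.
C + N: effort 6 + 4 = 10 ≤ 16, user value 14 + 4 = 18.
C + E: effort 6 + 7 = 13 ≤ 16, user value 14 + 7 = 21.
C + H: effort 6 + 10 = 16 ≤ 16, user value 14 + 4 = 18.
Best is C and E with total user value 21.

21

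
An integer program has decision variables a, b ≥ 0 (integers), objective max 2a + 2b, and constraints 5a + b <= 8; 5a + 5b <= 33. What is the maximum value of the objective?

12

Relaxing integrality, the LP optimum is 13.20 at (a,b) = (0, 6.6), which is not an integer point.
(a,b)=(0,6) is feasible, giving 12.
(a,b)=(0,5) is feasible, giving 10.
No feasible integer point exceeds 12.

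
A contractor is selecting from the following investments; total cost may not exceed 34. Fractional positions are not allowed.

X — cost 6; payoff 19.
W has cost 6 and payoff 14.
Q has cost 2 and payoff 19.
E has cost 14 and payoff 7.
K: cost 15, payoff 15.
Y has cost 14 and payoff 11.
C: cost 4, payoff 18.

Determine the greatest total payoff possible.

85

This is a 0-1 knapsack instance.
Allowing fractional choices, the relaxed optimum would be about 85.8, but investments are indivisible.
X + W + Q + E + C: cost 6 + 6 + 2 + 14 + 4 = 32 ≤ 34, payoff 19 + 14 + 19 + 7 + 18 = 77.
X + W + Q + Y + C: cost 6 + 6 + 2 + 14 + 4 = 32 ≤ 34, payoff 19 + 14 + 19 + 11 + 18 = 81.
X + W + Q + K + C: cost 6 + 6 + 2 + 15 + 4 = 33 ≤ 34, payoff 19 + 14 + 19 + 15 + 18 = 85.
Best is X, W, Q, K, and C with total payoff 85.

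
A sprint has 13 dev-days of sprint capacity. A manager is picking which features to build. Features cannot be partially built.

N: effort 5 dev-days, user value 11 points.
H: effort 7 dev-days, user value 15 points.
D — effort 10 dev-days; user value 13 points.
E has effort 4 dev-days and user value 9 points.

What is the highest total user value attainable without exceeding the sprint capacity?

26

Take N and H: effort 5 + 7 = 12 ≤ 13, user value 11 + 15 = 26.
No other feasible combination does better.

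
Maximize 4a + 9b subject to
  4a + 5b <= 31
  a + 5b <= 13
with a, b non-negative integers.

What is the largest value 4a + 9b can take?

33

(a,b)=(6,1): 4·6+5·1=29≤31, 1·6+5·1=11≤13, objective 33.
(a,b)=(5,1): 4·5+5·1=25≤31, 1·5+5·1=10≤13, objective 29.
(a,b)=(7,0): 4·7+5·0=28≤31, 1·7+5·0=7≤13, objective 28.
(a,b)=(6,0): 4·6+5·0=24≤31, 1·6+5·0=6≤13, objective 24.
The best lattice point is (6,1), giving 33.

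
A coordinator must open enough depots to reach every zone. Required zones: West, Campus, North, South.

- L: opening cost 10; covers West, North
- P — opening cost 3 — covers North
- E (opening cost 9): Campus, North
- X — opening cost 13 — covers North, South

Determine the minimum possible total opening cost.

32

The greedy cost-per-new-zone heuristic would pick P, E, L, and X for 35, but a cheaper cover exists.
Choose L, E, and X: together they cover West, Campus, North, South — every zone.
Total opening cost: 10 + 9 + 13 = 32.
No cover costs less than 32.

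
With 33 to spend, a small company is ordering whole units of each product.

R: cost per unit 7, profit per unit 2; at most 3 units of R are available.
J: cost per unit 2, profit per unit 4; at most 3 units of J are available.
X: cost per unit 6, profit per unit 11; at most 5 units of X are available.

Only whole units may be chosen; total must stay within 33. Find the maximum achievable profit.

59

J has the best ratio (4/2); taking only J gives at most 3×4 = 12 (stopped by the supply cap of 3).
Mixing does better — 1×J and 5×X: cost 32 ≤ 33, profit 1·4 + 5·11 = 59.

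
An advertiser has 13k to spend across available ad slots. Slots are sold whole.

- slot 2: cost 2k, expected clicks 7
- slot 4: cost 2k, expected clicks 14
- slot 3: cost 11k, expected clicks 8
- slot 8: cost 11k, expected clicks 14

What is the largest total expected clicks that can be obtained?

28

Take slot 4 and slot 8: cost 2 + 11 = 13 ≤ 13, expected clicks 14 + 14 = 28.
No other feasible combination does better.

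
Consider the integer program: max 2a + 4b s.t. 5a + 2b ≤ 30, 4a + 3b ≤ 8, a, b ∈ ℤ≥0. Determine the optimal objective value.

(a,b)=(0,2): 5·0+2·2=4≤30, 4·0+3·2=6≤8, objective 8.
(a,b)=(1,1): 5·1+2·1=7≤30, 4·1+3·1=7≤8, objective 6.
Maximum is 8 at (a,b)=(0,2).

8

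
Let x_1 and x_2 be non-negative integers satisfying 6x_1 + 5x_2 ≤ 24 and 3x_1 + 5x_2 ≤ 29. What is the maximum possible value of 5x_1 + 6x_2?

The continuous relaxation peaks at (0, 4.8) with value 28.80; rounding to a feasible lattice point costs some objective.
(x_1,x_2)=(0,4): 6·0+5·4=20≤24, 3·0+5·4=20≤29, objective 24.
(x_1,x_2)=(1,3): 6·1+5·3=21≤24, 3·1+5·3=18≤29, objective 23.
(x_1,x_2)=(0,3): 6·0+5·3=15≤24, 3·0+5·3=15≤29, objective 18.
The best lattice point is (0,4), giving 24.

24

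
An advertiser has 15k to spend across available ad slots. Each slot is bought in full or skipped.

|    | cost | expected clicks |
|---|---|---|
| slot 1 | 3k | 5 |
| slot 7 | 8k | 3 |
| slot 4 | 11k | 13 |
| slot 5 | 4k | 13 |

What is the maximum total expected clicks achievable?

26

Take slot 4 and slot 5: cost 11 + 4 = 15 ≤ 15, expected clicks 13 + 13 = 26.
No other feasible combination does better.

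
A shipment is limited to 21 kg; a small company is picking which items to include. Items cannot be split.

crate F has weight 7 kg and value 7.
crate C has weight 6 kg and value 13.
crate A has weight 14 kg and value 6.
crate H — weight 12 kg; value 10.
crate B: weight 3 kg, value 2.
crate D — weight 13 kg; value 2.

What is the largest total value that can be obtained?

25

Allowing fractional choices, the relaxed optimum would be about 26.7, but items are indivisible.
crate C + crate H + crate B: weight 6 + 12 + 3 = 21 ≤ 21, value 13 + 10 + 2 = 25.
crate C + crate H: weight 6 + 12 = 18 ≤ 21, value 13 + 10 = 23.
Best is crate C, crate H, and crate B with total value 25.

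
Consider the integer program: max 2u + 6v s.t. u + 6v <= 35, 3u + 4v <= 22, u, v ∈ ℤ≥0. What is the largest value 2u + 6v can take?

(u,v)=(0,5): 1·0+6·5=30≤35, 3·0+4·5=20≤22, objective 30.
(u,v)=(1,4): 1·1+6·4=25≤35, 3·1+4·4=19≤22, objective 26.
(u,v)=(0,4): 1·0+6·4=24≤35, 3·0+4·4=16≤22, objective 24.
The best lattice point is (0,5), giving 30.

30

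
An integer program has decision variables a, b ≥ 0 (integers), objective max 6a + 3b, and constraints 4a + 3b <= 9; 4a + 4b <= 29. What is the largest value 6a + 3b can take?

The continuous relaxation peaks at (2.25, 0) with value 13.50; rounding to a feasible lattice point costs some objective.
(a,b)=(2,0): 4·2+3·0=8≤9, 4·2+4·0=8≤29, objective 12.
(a,b)=(1,1): 4·1+3·1=7≤9, 4·1+4·1=8≤29, objective 9.
No feasible integer point exceeds 12.

12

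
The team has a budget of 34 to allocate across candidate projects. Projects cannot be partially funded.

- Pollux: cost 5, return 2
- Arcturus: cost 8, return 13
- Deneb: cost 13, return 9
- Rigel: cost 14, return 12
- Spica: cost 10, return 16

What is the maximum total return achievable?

41

Take Arcturus, Rigel, and Spica: cost 8 + 14 + 10 = 32 ≤ 34, return 13 + 12 + 16 = 41.
No other feasible combination does better.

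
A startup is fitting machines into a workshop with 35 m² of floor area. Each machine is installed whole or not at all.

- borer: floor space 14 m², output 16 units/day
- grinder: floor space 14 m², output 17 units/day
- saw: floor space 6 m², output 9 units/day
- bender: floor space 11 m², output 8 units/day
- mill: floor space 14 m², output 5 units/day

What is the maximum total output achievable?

Treat it as a binary knapsack problem.
grinder + saw + bender: floor space 14 + 6 + 11 = 31 ≤ 35, output 17 + 9 + 8 = 34.
borer + grinder + saw: floor space 14 + 14 + 6 = 34 ≤ 35, output 16 + 17 + 9 = 42.
Best is borer, grinder, and saw with total output 42.

42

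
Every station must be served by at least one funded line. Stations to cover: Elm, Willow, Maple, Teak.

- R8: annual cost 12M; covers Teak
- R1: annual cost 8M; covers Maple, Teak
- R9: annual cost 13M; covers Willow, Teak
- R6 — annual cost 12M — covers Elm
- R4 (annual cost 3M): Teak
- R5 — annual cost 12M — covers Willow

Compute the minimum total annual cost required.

The greedy cost-per-new-station heuristic would pick R4, R1, R6, and R5 for 35, but a cheaper cover exists.
Choose R1, R6, and R5: together they cover Elm, Willow, Maple, Teak — every station.
Total annual cost: 8 + 12 + 12 = 32.
No cover costs less than 32.

32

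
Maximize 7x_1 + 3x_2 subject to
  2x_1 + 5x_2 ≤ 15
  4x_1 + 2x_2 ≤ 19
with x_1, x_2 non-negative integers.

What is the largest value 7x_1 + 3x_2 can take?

31

The continuous relaxation peaks at (4.75, 0) with value 33.25; rounding to a feasible lattice point costs some objective.
(x_1,x_2)=(4,1): 2·4+5·1=13≤15, 4·4+2·1=18≤19, objective 31.
(x_1,x_2)=(4,0): 2·4+5·0=8≤15, 4·4+2·0=16≤19, objective 28.
(x_1,x_2)=(3,1): 2·3+5·1=11≤15, 4·3+2·1=14≤19, objective 24.
(x_1,x_2)=(3,0): 2·3+5·0=6≤15, 4·3+2·0=12≤19, objective 21.
Maximum is 31 at (x_1,x_2)=(4,1).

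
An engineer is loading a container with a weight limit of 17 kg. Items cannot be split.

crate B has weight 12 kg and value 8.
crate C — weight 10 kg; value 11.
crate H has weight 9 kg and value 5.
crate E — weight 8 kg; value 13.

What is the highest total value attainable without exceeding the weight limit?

This is a 0-1 knapsack instance.
Allowing fractional choices, the relaxed optimum would be about 22.9, but items are indivisible.
crate C: weight 10 ≤ 17, value 11.
crate H + crate E: weight 9 + 8 = 17 ≤ 17, value 5 + 13 = 18.
crate E: weight 8 ≤ 17, value 13.
Best is crate H and crate E with total value 18.

18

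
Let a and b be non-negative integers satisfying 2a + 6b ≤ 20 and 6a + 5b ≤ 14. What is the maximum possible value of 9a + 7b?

(a,b)=(2,0): 2·2+6·0=4≤20, 6·2+5·0=12≤14, objective 18.
(a,b)=(1,1): 2·1+6·1=8≤20, 6·1+5·1=11≤14, objective 16.
No feasible integer point exceeds 18.

18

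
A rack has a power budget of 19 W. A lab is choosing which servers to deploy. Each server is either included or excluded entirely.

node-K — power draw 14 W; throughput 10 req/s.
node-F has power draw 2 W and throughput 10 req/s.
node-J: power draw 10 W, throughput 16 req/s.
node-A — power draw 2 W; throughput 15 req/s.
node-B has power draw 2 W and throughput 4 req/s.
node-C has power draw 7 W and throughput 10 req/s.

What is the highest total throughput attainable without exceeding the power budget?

node-F + node-J + node-A + node-B: power draw 2 + 10 + 2 + 2 = 16 ≤ 19, throughput 10 + 16 + 15 + 4 = 45.
node-F + node-J + node-A: power draw 2 + 10 + 2 = 14 ≤ 19, throughput 10 + 16 + 15 = 41.
Best is node-F, node-J, node-A, and node-B with total throughput 45.

45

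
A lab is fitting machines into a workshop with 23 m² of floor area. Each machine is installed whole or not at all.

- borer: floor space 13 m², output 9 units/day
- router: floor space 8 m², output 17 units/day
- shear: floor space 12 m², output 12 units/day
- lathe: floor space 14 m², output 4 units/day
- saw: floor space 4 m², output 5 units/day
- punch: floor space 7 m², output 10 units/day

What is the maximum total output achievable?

32

This is an integer program with binary decision variables.
Take router, saw, and punch: floor space 8 + 4 + 7 = 19 ≤ 23, output 17 + 5 + 10 = 32.
No other feasible combination does better.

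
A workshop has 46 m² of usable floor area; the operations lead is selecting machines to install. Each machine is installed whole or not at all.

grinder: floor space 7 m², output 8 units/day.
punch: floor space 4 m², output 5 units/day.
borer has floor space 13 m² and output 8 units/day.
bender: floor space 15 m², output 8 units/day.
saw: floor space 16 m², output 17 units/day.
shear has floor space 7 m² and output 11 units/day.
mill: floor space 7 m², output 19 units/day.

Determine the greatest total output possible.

grinder + saw + shear + mill: floor space 7 + 16 + 7 + 7 = 37 ≤ 46, output 8 + 17 + 11 + 19 = 55.
grinder + punch + saw + shear + mill: floor space 7 + 4 + 16 + 7 + 7 = 41 ≤ 46, output 8 + 5 + 17 + 11 + 19 = 60.
borer + saw + shear + mill: floor space 13 + 16 + 7 + 7 = 43 ≤ 46, output 8 + 17 + 11 + 19 = 55.
Best is grinder, punch, saw, shear, and mill with total output 60.

60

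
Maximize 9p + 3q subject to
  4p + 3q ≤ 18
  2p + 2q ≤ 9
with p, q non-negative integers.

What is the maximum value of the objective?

36

The continuous relaxation peaks at (4.5, 0) with value 40.50; rounding to a feasible lattice point costs some objective.
(p,q)=(4,0): 4·4+3·0=16≤18, 2·4+2·0=8≤9, objective 36.
(p,q)=(3,1): 4·3+3·1=15≤18, 2·3+2·1=8≤9, objective 30.
(p,q)=(3,0): 4·3+3·0=12≤18, 2·3+2·0=6≤9, objective 27.
The best lattice point is (4,0), giving 36.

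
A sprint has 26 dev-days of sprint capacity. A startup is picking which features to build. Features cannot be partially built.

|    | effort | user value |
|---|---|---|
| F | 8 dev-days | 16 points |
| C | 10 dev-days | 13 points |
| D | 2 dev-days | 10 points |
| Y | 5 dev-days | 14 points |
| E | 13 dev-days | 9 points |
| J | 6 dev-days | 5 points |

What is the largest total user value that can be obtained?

53

F + D + Y + J: effort 8 + 2 + 5 + 6 = 21 ≤ 26, user value 16 + 10 + 14 + 5 = 45.
F + C + D + Y: effort 8 + 10 + 2 + 5 = 25 ≤ 26, user value 16 + 13 + 10 + 14 = 53.
F + C + D + J: effort 8 + 10 + 2 + 6 = 26 ≤ 26, user value 16 + 13 + 10 + 5 = 44.
Best is F, C, D, and Y with total user value 53.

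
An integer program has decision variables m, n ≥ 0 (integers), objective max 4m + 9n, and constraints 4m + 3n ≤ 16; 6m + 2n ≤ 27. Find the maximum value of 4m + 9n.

Relaxing integrality, the LP optimum is 48.00 at (m,n) = (0, 5.33), which is not an integer point.
(m,n)=(0,5): 4·0+3·5=15≤16, 6·0+2·5=10≤27, objective 45.
(m,n)=(1,4): 4·1+3·4=16≤16, 6·1+2·4=14≤27, objective 40.
(m,n)=(0,4): 4·0+3·4=12≤16, 6·0+2·4=8≤27, objective 36.
Maximum is 45 at (m,n)=(0,5).

45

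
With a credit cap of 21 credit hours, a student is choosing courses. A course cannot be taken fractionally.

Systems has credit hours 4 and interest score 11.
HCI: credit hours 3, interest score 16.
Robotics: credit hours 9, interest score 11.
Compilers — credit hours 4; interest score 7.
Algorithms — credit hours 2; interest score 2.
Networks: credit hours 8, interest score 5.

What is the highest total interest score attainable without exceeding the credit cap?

45

Systems + HCI + Robotics + Compilers: credit hours 4 + 3 + 9 + 4 = 20 ≤ 21, interest score 11 + 16 + 11 + 7 = 45.
Systems + HCI + Robotics + Algorithms: credit hours 4 + 3 + 9 + 2 = 18 ≤ 21, interest score 11 + 16 + 11 + 2 = 40.
Systems + HCI + Compilers + Algorithms + Networks: credit hours 4 + 3 + 4 + 2 + 8 = 21 ≤ 21, interest score 11 + 16 + 7 + 2 + 5 = 41.
Best is Systems, HCI, Robotics, and Compilers with total interest score 45.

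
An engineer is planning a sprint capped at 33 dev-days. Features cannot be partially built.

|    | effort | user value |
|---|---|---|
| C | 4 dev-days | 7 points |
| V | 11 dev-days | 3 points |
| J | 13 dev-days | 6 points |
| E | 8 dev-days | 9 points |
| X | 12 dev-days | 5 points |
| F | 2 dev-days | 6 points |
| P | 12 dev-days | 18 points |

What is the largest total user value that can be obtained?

This is an integer program with binary decision variables.
C + J + F + P: effort 4 + 13 + 2 + 12 = 31 ≤ 33, user value 7 + 6 + 6 + 18 = 37.
C + E + F + P: effort 4 + 8 + 2 + 12 = 26 ≤ 33, user value 7 + 9 + 6 + 18 = 40.
C + X + F + P: effort 4 + 12 + 2 + 12 = 30 ≤ 33, user value 7 + 5 + 6 + 18 = 36.
Best is C, E, F, and P with total user value 40.

40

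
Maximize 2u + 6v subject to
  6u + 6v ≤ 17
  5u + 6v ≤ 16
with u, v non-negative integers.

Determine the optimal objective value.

12

Relaxing integrality, the LP optimum is 16.00 at (u,v) = (0, 2.67), which is not an integer point.
(u,v)=(0,2): 6·0+6·2=12≤17, 5·0+6·2=12≤16, objective 12.
(u,v)=(1,1): 6·1+6·1=12≤17, 5·1+6·1=11≤16, objective 8.
(u,v)=(0,1): 6·0+6·1=6≤17, 5·0+6·1=6≤16, objective 6.
The best lattice point is (0,2), giving 12.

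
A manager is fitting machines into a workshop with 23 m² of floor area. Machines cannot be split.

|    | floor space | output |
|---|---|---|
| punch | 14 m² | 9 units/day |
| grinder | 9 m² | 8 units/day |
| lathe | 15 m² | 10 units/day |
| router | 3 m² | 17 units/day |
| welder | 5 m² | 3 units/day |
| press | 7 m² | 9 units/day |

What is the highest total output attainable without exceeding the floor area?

34

Allowing fractional choices, the relaxed optimum would be about 36.7, but machines are indivisible.
lathe + router + welder: floor space 15 + 3 + 5 = 23 ≤ 23, output 10 + 17 + 3 = 30.
router + welder + press: floor space 3 + 5 + 7 = 15 ≤ 23, output 17 + 3 + 9 = 29.
grinder + router + press: floor space 9 + 3 + 7 = 19 ≤ 23, output 8 + 17 + 9 = 34.
Best is grinder, router, and press with total output 34.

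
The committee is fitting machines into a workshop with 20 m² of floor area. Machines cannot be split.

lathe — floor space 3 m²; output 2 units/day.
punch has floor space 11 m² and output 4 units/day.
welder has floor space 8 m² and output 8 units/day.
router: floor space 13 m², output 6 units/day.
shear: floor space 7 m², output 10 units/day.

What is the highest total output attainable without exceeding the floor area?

Allowing fractional choices, the relaxed optimum would be about 20.9, but machines are indivisible.
welder + shear: floor space 8 + 7 = 15 ≤ 20, output 8 + 10 = 18.
router + shear: floor space 13 + 7 = 20 ≤ 20, output 6 + 10 = 16.
lathe + welder + shear: floor space 3 + 8 + 7 = 18 ≤ 20, output 2 + 8 + 10 = 20.
Best is lathe, welder, and shear with total output 20.

20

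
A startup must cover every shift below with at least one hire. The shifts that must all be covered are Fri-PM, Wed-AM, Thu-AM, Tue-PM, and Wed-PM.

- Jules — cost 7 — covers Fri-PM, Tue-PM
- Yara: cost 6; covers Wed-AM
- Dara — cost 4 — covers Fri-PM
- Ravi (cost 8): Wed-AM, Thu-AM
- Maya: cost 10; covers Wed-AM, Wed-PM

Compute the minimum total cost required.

This is an integer covering problem.
Choose Jules, Ravi, and Maya: together they cover Fri-PM, Wed-AM, Thu-AM, Tue-PM, Wed-PM — every shift.
Total cost: 7 + 8 + 10 = 25.
No cover costs less than 25.

25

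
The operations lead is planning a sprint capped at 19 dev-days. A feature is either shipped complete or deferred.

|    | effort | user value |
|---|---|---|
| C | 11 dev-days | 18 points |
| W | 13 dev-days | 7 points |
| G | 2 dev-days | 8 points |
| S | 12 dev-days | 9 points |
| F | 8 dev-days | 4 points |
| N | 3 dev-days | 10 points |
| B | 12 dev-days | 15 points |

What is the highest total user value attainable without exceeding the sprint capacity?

36

Allowing fractional choices, the relaxed optimum would be about 39.8, but features are indivisible.
C + G + N: effort 11 + 2 + 3 = 16 ≤ 19, user value 18 + 8 + 10 = 36.
G + N + B: effort 2 + 3 + 12 = 17 ≤ 19, user value 8 + 10 + 15 = 33.
Best is C, G, and N with total user value 36.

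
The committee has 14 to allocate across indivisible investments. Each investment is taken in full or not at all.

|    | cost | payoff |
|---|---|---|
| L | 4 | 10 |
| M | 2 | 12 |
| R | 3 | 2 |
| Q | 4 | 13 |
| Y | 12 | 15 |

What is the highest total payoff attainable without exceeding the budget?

37

Treat it as a binary knapsack problem.
Take L, M, R, and Q: cost 4 + 2 + 3 + 4 = 13 ≤ 14, payoff 10 + 12 + 2 + 13 = 37.
No other feasible combination does better.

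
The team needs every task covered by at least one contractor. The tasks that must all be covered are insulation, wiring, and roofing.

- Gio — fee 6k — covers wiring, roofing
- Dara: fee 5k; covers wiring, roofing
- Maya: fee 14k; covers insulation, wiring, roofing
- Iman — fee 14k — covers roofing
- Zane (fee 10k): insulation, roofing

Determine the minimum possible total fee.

14

The greedy cost-per-new-task heuristic would pick Dara and Zane for 15, but a cheaper cover exists.
Maya alone covers insulation, wiring, roofing — every task.
Total fee: 14.
No cover costs less than 14.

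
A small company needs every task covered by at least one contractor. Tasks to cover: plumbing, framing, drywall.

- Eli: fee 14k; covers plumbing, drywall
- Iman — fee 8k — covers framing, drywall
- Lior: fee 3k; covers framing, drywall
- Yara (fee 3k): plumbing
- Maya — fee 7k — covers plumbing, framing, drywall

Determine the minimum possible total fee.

6

This is an integer covering problem.
Choose Lior and Yara: together they cover plumbing, framing, drywall — every task.
Total fee: 3 + 3 = 6.
No cover costs less than 6.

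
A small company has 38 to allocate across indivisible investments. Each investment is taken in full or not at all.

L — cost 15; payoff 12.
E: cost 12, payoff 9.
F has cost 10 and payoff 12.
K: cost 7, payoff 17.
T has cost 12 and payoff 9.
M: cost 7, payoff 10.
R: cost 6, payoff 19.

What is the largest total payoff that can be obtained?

60

Allowing fractional choices, the relaxed optimum would be about 64.4, but investments are indivisible.
F + K + M + R: cost 10 + 7 + 7 + 6 = 30 ≤ 38, payoff 12 + 17 + 10 + 19 = 58.
L + K + M + R: cost 15 + 7 + 7 + 6 = 35 ≤ 38, payoff 12 + 17 + 10 + 19 = 58.
L + F + K + R: cost 15 + 10 + 7 + 6 = 38 ≤ 38, payoff 12 + 12 + 17 + 19 = 60.
Best is L, F, K, and R with total payoff 60.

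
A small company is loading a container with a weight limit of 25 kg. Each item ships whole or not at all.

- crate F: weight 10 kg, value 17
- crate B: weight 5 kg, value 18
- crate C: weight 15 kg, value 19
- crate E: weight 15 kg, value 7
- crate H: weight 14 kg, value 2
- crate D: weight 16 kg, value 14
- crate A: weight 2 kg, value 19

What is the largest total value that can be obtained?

Allowing fractional choices, the relaxed optimum would be about 64.1, but items are indivisible.
crate B + crate D + crate A: weight 5 + 16 + 2 = 23 ≤ 25, value 18 + 14 + 19 = 51.
crate F + crate B + crate A: weight 10 + 5 + 2 = 17 ≤ 25, value 17 + 18 + 19 = 54.
crate B + crate C + crate A: weight 5 + 15 + 2 = 22 ≤ 25, value 18 + 19 + 19 = 56.
Best is crate B, crate C, and crate A with total value 56.

56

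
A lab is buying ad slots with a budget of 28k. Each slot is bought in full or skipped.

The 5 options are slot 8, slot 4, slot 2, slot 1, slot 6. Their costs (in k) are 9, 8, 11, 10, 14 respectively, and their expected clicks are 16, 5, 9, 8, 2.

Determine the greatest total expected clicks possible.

Allowing fractional choices, the relaxed optimum would be about 31.4, but ad slots are indivisible.
slot 8 + slot 4 + slot 1: cost 9 + 8 + 10 = 27 ≤ 28, expected clicks 16 + 5 + 8 = 29.
slot 8 + slot 4 + slot 2: cost 9 + 8 + 11 = 28 ≤ 28, expected clicks 16 + 5 + 9 = 30.
Best is slot 8, slot 4, and slot 2 with total expected clicks 30.

30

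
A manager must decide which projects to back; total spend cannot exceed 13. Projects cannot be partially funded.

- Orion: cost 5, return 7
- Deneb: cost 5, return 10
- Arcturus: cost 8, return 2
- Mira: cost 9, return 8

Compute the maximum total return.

17

Take Orion and Deneb: cost 5 + 5 = 10 ≤ 13, return 7 + 10 = 17.
No other feasible combination does better.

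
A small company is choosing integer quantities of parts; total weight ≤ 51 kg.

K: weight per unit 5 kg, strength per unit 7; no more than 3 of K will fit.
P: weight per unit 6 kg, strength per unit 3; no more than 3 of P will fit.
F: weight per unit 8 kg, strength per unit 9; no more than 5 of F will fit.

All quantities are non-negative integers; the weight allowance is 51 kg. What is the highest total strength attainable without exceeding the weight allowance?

3×K and 4×F: weight 47 ≤ 51, strength 3·7 + 4·9 = 57.
2×K and 5×F: weight 50 ≤ 51, strength 2·7 + 5·9 = 59.
Best is 59.

59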